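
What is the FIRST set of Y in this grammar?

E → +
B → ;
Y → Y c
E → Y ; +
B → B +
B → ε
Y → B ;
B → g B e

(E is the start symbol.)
{ '+', ';', 'g' }

To compute FIRST(Y), examine every production with Y on the left-hand side, reading each right-hand side left to right until a non-nullable symbol is reached.

FIRST sets of the other non-terminals involved (by the same procedure, iterated to a fixed point):
  FIRST(B) = { '+', ';', 'g', ε }

From Y → Y c:
  - Y is the symbol being defined: contributes nothing new
    Y is not nullable, so stop
From Y → B ;:
  - B is a non-terminal: add FIRST(B) \ {ε} = { '+', ';', 'g' }
    B is nullable, so continue to the next symbol
  - ';' is a terminal: add ';' and stop

Collecting: FIRST(Y) = { '+', ';', 'g' }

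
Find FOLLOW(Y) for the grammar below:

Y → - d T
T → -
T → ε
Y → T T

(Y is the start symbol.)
{ $ }

Y is the start symbol, so $ ∈ FOLLOW(Y).
Y does not occur on any right-hand side.

Taking the union: FOLLOW(Y) = { $ }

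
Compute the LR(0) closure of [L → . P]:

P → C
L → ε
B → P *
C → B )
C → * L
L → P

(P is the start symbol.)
{ [B → . P *], [C → . * L], [C → . B )], [L → . P], [P → . C] }

To compute CLOSURE, for each item [A → α.Bβ] where B is a non-terminal, add [B → .γ] for all productions B → γ; repeat for the newly added items until nothing changes.

Start with: [L → . P]
  [L → . P] has the dot before P: add [P → . C]
  [P → . C] has the dot before C: add [C → . B )], [C → . * L]
  [C → . B )] has the dot before B: add [B → . P *]
No further items can be added.

CLOSURE = { [B → . P *], [C → . * L], [C → . B )], [L → . P], [P → . C] }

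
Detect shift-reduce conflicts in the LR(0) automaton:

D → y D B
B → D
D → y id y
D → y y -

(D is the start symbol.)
No shift-reduce conflicts

A shift-reduce conflict occurs when an LR(0) state has both:
  - a complete (reduce) item [A → α .] (dot at the end), and
  - a shift item [B → β . c γ] (dot before a terminal).

Augment with D' → D and build the canonical LR(0) collection (I0 = CLOSURE({[D' → . D]}), then GOTO on every symbol after a dot until no new states appear). It has 10 states:
  I0: { [D → . y D B], [D → . y id y], [D → . y y -], [D' → . D] }  — shift
  I1: { [D' → D .] }  — accept
  I2: { [D → . y D B], [D → . y id y], [D → . y y -], [D → y . D B], [D → y . id y], [D → y . y -] }  — shift
  I3: { [B → . D], [D → . y D B], [D → . y id y], [D → . y y -], [D → y D . B] }  — shift
  I4: { [D → y id . y] }  — shift
  I5: { [D → . y D B], [D → . y id y], [D → . y y -], [D → y . D B], [D → y . id y], [D → y . y -], [D → y y . -] }  — shift
  I6: { [D → y y - .] }  — reduce
  I7: { [D → y id y .] }  — reduce
  I8: { [D → y D B .] }  — reduce
  I9: { [B → D .] }  — reduce

No state contains both a complete item and a shift item.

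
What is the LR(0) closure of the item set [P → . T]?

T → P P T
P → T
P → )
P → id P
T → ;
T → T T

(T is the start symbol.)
Start with: [P → . T]
  [P → . T] has the dot before T: add [T → . P P T], [T → . ;], [T → . T T]
  [T → . P P T] has the dot before P: add [P → . )], [P → . id P]
No further items can be added.

CLOSURE = { [P → . )], [P → . T], [P → . id P], [T → . ;], [T → . P P T], [T → . T T] }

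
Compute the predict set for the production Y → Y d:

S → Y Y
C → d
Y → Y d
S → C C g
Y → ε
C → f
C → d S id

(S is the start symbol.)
PREDICT(Y → Y d) = (FIRST(RHS) \ {ε}) ∪ (FOLLOW(Y) if ε ∈ FIRST(RHS), i.e. RHS ⇒* ε)
FIRST(Y) = { 'd', ε }
FIRST(Y d) = { 'd' }
ε ∉ FIRST(Y d), so FOLLOW(Y) is not added.
PREDICT(Y → Y d) = { 'd' }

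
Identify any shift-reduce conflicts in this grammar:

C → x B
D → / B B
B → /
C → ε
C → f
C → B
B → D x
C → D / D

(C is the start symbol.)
Yes — I0: [C → .] vs [B → . /]; I1: [B → / .] vs [B → . /]

Augment with C' → C and build the canonical LR(0) collection (I0 = CLOSURE({[C' → . C]}), then GOTO on every symbol after a dot until no new states appear). It has 15 states:
  I0: { [B → . /], [B → . D x], [C → . B], [C → . D / D], [C → . f], [C → . x B], [C → .], [C' → . C], [D → . / B B] }  — shift, reduce
  I1: { [B → . /], [B → . D x], [B → / .], [D → . / B B], [D → / . B B] }  — shift, reduce
  I2: { [C → B .] }  — reduce
  I3: { [C' → C .] }  — accept
  I4: { [B → D . x], [C → D . / D] }  — shift
  I5: { [C → f .] }  — reduce
  I6: { [B → . /], [B → . D x], [C → x . B], [D → . / B B] }  — shift
  I7: { [C → x B .] }  — reduce
  I8: { [B → D . x] }  — shift
  I9: { [B → D x .] }  — reduce
  I10: { [C → D / . D], [D → . / B B] }  — shift
  I11: { [B → . /], [B → . D x], [D → . / B B], [D → / . B B] }  — shift
  I12: { [C → D / D .] }  — reduce
  I13: { [B → . /], [B → . D x], [D → . / B B], [D → / B . B] }  — shift
  I14: { [D → / B B .] }  — reduce

I0 contains reduce item [C → .] and shift items [B → . /], [C → . f], [C → . x B], [D → . / B B] — shift-reduce conflict.
I1 contains reduce item [B → / .] and shift items [B → . /], [D → . / B B] — shift-reduce conflict.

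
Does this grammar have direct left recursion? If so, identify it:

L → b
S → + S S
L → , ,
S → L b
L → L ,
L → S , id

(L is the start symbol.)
Yes, L is left-recursive

L → b: starts with b
S → + S S: starts with '+'
L → , ,: starts with ','
S → L b: starts with L
L → L ,: LEFT RECURSIVE (starts with L)
L → S , id: starts with S

The grammar has direct left recursion on: L.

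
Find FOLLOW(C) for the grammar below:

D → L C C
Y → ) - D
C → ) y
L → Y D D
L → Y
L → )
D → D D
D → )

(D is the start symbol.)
To compute FOLLOW(C), find every occurrence of C on a right-hand side N → α C β: add FIRST(β) \ {ε}, and if β is empty or nullable also add FOLLOW(N). Iterate to a fixed point.

In D → L C C: C is followed by C, add FIRST(C) \ {ε} = { ')' }
In D → L C C: C is at the end, add FOLLOW(D)

The FOLLOW sets referred to above (computed the same way, to a fixed point):
  FOLLOW(D) = { $, ')' }

Taking the union: FOLLOW(C) = { $, ')' }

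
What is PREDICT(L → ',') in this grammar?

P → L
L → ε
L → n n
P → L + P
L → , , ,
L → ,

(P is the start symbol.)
PREDICT(L → ',') = (FIRST(RHS) \ {ε}) ∪ (FOLLOW(L) if ε ∈ FIRST(RHS), i.e. RHS ⇒* ε)
FIRST(',') = { ',' }
ε ∉ FIRST(','), so FOLLOW(L) is not added.
PREDICT(L → ',') = { ',' }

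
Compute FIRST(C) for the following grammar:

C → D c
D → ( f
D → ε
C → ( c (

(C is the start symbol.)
{ '(', 'c' }

FIRST sets of the other non-terminals involved (by the same procedure, iterated to a fixed point):
  FIRST(D) = { '(', ε }

From C → D c:
  - D is a non-terminal: add FIRST(D) \ {ε} = { '(' }
    D is nullable, so continue to the next symbol
  - c is a terminal: add 'c' and stop
From C → ( c (:
  - '(' is a terminal: add '(' and stop

Collecting: FIRST(C) = { '(', 'c' }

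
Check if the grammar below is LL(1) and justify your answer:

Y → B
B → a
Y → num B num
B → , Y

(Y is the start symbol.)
Yes, the grammar is LL(1).

A grammar is LL(1) if for each non-terminal N with multiple productions, the predict sets of those productions are pairwise disjoint, where PREDICT(N → α) = (FIRST(α) \ {ε}) ∪ (FOLLOW(N) if α ⇒* ε).

Relevant sets:
  FIRST(B) = { ',', 'a' }

For Y:
  PREDICT(Y → B) = { ',', 'a' }
  PREDICT(Y → num B num) = { 'num' }
For B:
  PREDICT(B → a) = { 'a' }
  PREDICT(B → ',' Y) = { ',' }

All predict sets are disjoint. The grammar IS LL(1).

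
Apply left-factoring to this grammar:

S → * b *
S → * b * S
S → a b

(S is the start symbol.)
Left-factoring transforms A → αβ₁ | αβ₂ into A → αA' and A' → β₁ | β₂
(α is the longest common prefix among the alternatives). Repeat until
no nonterminal has two alternatives with a common prefix.

Round 1: S has alternatives sharing prefix '* b *'. Introduce S': S → * b * S'
  Add: S' → ε
  Add: S' → S

No remaining common prefixes — done.

Resulting grammar:
S → * b * S'
S' → ε
S' → S
S → a b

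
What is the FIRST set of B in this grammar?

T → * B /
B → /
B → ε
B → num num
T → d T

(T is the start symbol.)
To compute FIRST(B), examine every production with B on the left-hand side, reading each right-hand side left to right until a non-nullable symbol is reached.

From B → /:
  - '/' is a terminal: add '/' and stop
From B → ε:
  - ε-production, so ε ∈ FIRST(B)
From B → num num:
  - num is a terminal: add 'num' and stop

Collecting: FIRST(B) = { '/', 'num', ε }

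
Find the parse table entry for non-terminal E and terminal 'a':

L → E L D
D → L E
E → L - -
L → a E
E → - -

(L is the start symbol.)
E → L - -

To find M[E, 'a'], we find productions for E where 'a' is in the predict set (PREDICT(N → α) = (FIRST(α) \ {ε}) ∪ (FOLLOW(N) if α ⇒* ε)).

Relevant sets:
  FIRST(L) = { '-', 'a' }

E → L - -: PREDICT = { '-', 'a' }
  'a' is in predict set, so this production goes in M[E, 'a']
E → - -: PREDICT = { '-' }

M[E, 'a'] = E → L - -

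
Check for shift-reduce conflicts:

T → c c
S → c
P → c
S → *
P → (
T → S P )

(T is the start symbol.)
Augment with T' → T and build the canonical LR(0) collection (I0 = CLOSURE({[T' → . T]}), then GOTO on every symbol after a dot until no new states appear). It has 10 states:
  I0: { [S → . *], [S → . c], [T → . S P )], [T → . c c], [T' → . T] }  — shift
  I1: { [S → * .] }  — reduce
  I2: { [P → . (], [P → . c], [T → S . P )] }  — shift
  I3: { [T' → T .] }  — accept
  I4: { [S → c .], [T → c . c] }  — shift, reduce
  I5: { [T → c c .] }  — reduce
  I6: { [P → ( .] }  — reduce
  I7: { [T → S P . )] }  — shift
  I8: { [P → c .] }  — reduce
  I9: { [T → S P ) .] }  — reduce

I4 contains reduce item [S → c .] and shift item [T → c . c] — shift-reduce conflict.

Answer: Yes — I4: [S → c .] vs [T → c . c]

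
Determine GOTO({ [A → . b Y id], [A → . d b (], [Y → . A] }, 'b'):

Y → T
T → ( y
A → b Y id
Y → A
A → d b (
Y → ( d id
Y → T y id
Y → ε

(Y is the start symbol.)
GOTO(I, 'b') = CLOSURE({ [A → αX.β] : [A → α.Xβ] ∈ I, X = 'b' })

Items with dot before 'b', with the dot advanced:
  [A → . b Y id] → [A → b . Y id]
Closure of the advanced items:
  [A → b . Y id] has the dot before Y: add [Y → . T], [Y → . A], [Y → . ( d id], [Y → . T y id], [Y → .]
  [Y → . T] has the dot before T: add [T → . ( y]
  [Y → . A] has the dot before A: add [A → . b Y id], [A → . d b (]

GOTO = { [A → . b Y id], [A → . d b (], [A → b . Y id], [T → . ( y], [Y → . ( d id], [Y → . A], [Y → . T y id], [Y → . T], [Y → .] }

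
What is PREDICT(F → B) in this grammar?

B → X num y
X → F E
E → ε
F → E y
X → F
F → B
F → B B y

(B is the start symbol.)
{ 'y' }

PREDICT(F → B) = (FIRST(RHS) \ {ε}) ∪ (FOLLOW(F) if ε ∈ FIRST(RHS), i.e. RHS ⇒* ε)
FIRST(B) = { 'y' }
FIRST(B) = { 'y' }
ε ∉ FIRST(B), so FOLLOW(F) is not added.
PREDICT(F → B) = { 'y' }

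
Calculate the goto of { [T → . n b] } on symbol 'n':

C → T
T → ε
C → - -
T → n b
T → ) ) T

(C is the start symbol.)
{ [T → n . b] }

GOTO(I, 'n') = CLOSURE({ [A → αX.β] : [A → α.Xβ] ∈ I, X = 'n' })

Items with dot before 'n', with the dot advanced:
  [T → . n b] → [T → n . b]
Closure adds nothing (no advanced item has the dot before a non-terminal).

GOTO = { [T → n . b] }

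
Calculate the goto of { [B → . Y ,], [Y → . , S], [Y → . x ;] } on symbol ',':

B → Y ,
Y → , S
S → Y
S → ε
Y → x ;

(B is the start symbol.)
GOTO(I, ',') = CLOSURE({ [A → αX.β] : [A → α.Xβ] ∈ I, X = ',' })

Items with dot before ',', with the dot advanced:
  [Y → . , S] → [Y → , . S]
Closure of the advanced items:
  [Y → , . S] has the dot before S: add [S → . Y], [S → .]
  [S → . Y] has the dot before Y: add [Y → . , S], [Y → . x ;]

GOTO = { [S → . Y], [S → .], [Y → , . S], [Y → . , S], [Y → . x ;] }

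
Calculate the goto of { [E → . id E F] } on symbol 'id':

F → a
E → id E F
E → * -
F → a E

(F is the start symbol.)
GOTO(I, 'id') = CLOSURE({ [A → αX.β] : [A → α.Xβ] ∈ I, X = 'id' })

Items with dot before 'id', with the dot advanced:
  [E → . id E F] → [E → id . E F]
Closure of the advanced items:
  [E → id . E F] has the dot before E: add [E → . id E F], [E → . * -]

GOTO = { [E → . * -], [E → . id E F], [E → id . E F] }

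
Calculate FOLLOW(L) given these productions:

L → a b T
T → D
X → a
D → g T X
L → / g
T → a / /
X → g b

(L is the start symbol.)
{ $ }

To compute FOLLOW(L), find every occurrence of L on a right-hand side N → α L β: add FIRST(β) \ {ε}, and if β is empty or nullable also add FOLLOW(N). Iterate to a fixed point.

L is the start symbol, so $ ∈ FOLLOW(L).
L does not occur on any right-hand side.

Taking the union: FOLLOW(L) = { $ }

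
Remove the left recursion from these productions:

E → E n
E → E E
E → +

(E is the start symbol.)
E is directly left-recursive. The standard transformation for
  A → A α₁ | ... | A α_m | β₁ | ... | β_n
is
  A  → β₁ A' | ... | β_n A'
  A' → α₁ A' | ... | α_m A' | ε

E → + becomes E → + E'
E → E n becomes E' → n E'
E → E E becomes E' → E E'
Add E' → ε

Resulting grammar:
E → + E'
E' → n E'
E' → E E'
E' → ε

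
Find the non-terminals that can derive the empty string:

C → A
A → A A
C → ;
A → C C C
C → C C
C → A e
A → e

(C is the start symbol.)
There are no ε-productions, so no non-terminal can derive ε.
No non-terminals are nullable.

Answer: None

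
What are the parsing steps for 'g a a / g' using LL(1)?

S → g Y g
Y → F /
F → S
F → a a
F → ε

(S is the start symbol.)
Stack is shown with the top on the left.

Stack      Input        Action
------------------------------
S $        g a a / g $  output S → g Y g
g Y g $    g a a / g $  match 'g'
Y g $      a a / g $    output Y → F /
F / g $    a a / g $    output F → a a
a a / g $  a a / g $    match 'a'
a / g $    a / g $      match 'a'
/ g $      / g $        match '/'
g $        g $          match 'g'
$          $            accept

The string is accepted.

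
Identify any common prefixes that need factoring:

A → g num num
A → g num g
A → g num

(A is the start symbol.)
Yes, A has productions with common prefix 'g num'

Left-factoring is needed when two productions for the same non-terminal
share a common prefix on the right-hand side.

Productions for A:
  A → g num num
  A → g num g
  A → g num

Found common prefix 'g num' in productions for A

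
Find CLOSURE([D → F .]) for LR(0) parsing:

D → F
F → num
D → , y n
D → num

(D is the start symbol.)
Start with: [D → F .]
The dot is at the end, so nothing is added.

CLOSURE = { [D → F .] }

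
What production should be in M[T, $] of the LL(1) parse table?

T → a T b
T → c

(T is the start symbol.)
To find M[T, $], we find productions for T where $ is in the predict set (PREDICT(N → α) = (FIRST(α) \ {ε}) ∪ (FOLLOW(N) if α ⇒* ε)).

T → a T b: PREDICT = { 'a' }
T → c: PREDICT = { 'c' }

M[T, $] is empty (no production applies)

Answer: Empty (error entry)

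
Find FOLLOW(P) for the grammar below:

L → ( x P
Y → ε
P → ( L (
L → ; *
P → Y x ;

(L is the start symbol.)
{ $, '(' }

To compute FOLLOW(P), find every occurrence of P on a right-hand side N → α P β: add FIRST(β) \ {ε}, and if β is empty or nullable also add FOLLOW(N). Iterate to a fixed point.

In L → ( x P: P is at the end, add FOLLOW(L)

The FOLLOW sets referred to above (computed the same way, to a fixed point):
  FOLLOW(L) = { $, '(' }

Taking the union: FOLLOW(P) = { $, '(' }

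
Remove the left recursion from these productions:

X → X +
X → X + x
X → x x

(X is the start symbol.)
X is directly left-recursive. The standard transformation for
  A → A α₁ | ... | A α_m | β₁ | ... | β_n
is
  A  → β₁ A' | ... | β_n A'
  A' → α₁ A' | ... | α_m A' | ε

X → x x becomes X → x x X'
X → X + becomes X' → + X'
X → X + x becomes X' → + x X'
Add X' → ε

Resulting grammar:
X → x x X'
X' → + X'
X' → + x X'
X' → ε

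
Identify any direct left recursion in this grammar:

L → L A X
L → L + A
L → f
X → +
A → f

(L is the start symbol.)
Yes, L is left-recursive

L → L A X: LEFT RECURSIVE (starts with L)
L → L + A: LEFT RECURSIVE (starts with L)
L → f: starts with f
X → +: starts with '+'
A → f: starts with f

The grammar has direct left recursion on: L.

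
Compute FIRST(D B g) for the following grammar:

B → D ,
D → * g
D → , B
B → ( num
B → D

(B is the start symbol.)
FIRST sets of the non-terminals involved (from the grammar, by fixed-point iteration):
  FIRST(D) = { '*', ',' }

To compute FIRST(D B g), process the symbols left to right:
Symbol D is a non-terminal. Add FIRST(D) \ {ε} = { '*', ',' }
D is not nullable (ε ∉ FIRST(D)), so stop here.
FIRST(D B g) = { '*', ',' }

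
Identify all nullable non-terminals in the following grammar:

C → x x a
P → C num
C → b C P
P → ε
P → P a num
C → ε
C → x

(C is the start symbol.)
{ 'C', 'P' }

ε-productions: P → ε, C → ε
So P, C are immediately nullable.
Every non-terminal is now nullable.
Nullable = { 'C', 'P' }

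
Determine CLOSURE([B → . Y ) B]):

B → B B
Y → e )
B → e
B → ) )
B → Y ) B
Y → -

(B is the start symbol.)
To compute CLOSURE, for each item [A → α.Bβ] where B is a non-terminal, add [B → .γ] for all productions B → γ; repeat for the newly added items until nothing changes.

Start with: [B → . Y ) B]
  [B → . Y ) B] has the dot before Y: add [Y → . e )], [Y → . -]
No further items can be added.

CLOSURE = { [B → . Y ) B], [Y → . -], [Y → . e )] }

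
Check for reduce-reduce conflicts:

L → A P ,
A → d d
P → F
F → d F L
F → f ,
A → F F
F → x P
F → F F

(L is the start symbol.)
A reduce-reduce conflict occurs when an LR(0) state has two complete items [A → α .] and [B → β .] — both call for a reduction, and with no lookahead the parser cannot choose between them.

Augment with L' → L and build the canonical LR(0) collection (I0 = CLOSURE({[L' → . L]}), then GOTO on every symbol after a dot until no new states appear). It has 19 states:
  I0: { [A → . F F], [A → . d d], [F → . F F], [F → . d F L], [F → . f ,], [F → . x P], [L → . A P ,], [L' → . L] }  — shift
  I1: { [F → . F F], [F → . d F L], [F → . f ,], [F → . x P], [L → A . P ,], [P → . F] }  — shift
  I2: { [A → F . F], [F → . F F], [F → . d F L], [F → . f ,], [F → . x P], [F → F . F] }  — shift
  I3: { [L' → L .] }  — accept
  I4: { [A → d . d], [F → . F F], [F → . d F L], [F → . f ,], [F → . x P], [F → d . F L] }  — shift
  I5: { [F → f . ,] }  — shift
  I6: { [F → . F F], [F → . d F L], [F → . f ,], [F → . x P], [F → x . P], [P → . F] }  — shift
  I7: { [F → . F F], [F → . d F L], [F → . f ,], [F → . x P], [F → F . F], [P → F .] }  — shift, reduce
  I8: { [F → x P .] }  — reduce
  I9: { [F → . F F], [F → . d F L], [F → . f ,], [F → . x P], [F → d . F L] }  — shift
  I10: { [A → . F F], [A → . d d], [F → . F F], [F → . d F L], [F → . f ,], [F → . x P], [F → F . F], [F → d F . L], [L → . A P ,] }  — shift
  I11: { [A → F . F], [F → . F F], [F → . d F L], [F → . f ,], [F → . x P], [F → F . F], [F → F F .] }  — shift, reduce
  I12: { [F → d F L .] }  — reduce
  I13: { [A → F F .], [F → . F F], [F → . d F L], [F → . f ,], [F → . x P], [F → F . F], [F → F F .] }  — shift, 2 reduces
  I14: { [F → . F F], [F → . d F L], [F → . f ,], [F → . x P], [F → F . F], [F → F F .] }  — shift, reduce
  I15: { [F → f , .] }  — reduce
  I16: { [A → d d .], [F → . F F], [F → . d F L], [F → . f ,], [F → . x P], [F → d . F L] }  — shift, reduce
  I17: { [L → A P . ,] }  — shift
  I18: { [L → A P , .] }  — reduce

I13 contains complete items [A → F F .], [F → F F .] — reduce-reduce conflict.

Answer: Yes — I13: [A → F F .] vs [F → F F .]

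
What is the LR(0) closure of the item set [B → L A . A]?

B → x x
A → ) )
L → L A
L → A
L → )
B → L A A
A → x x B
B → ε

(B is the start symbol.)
To compute CLOSURE, for each item [A → α.Bβ] where B is a non-terminal, add [B → .γ] for all productions B → γ; repeat for the newly added items until nothing changes.

Start with: [B → L A . A]
  [B → L A . A] has the dot before A: add [A → . ) )], [A → . x x B]
No further items can be added.

CLOSURE = { [A → . ) )], [A → . x x B], [B → L A . A] }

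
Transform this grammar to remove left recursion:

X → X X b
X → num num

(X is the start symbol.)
X is directly left-recursive. The standard transformation for
  A → A α₁ | ... | A α_m | β₁ | ... | β_n
is
  A  → β₁ A' | ... | β_n A'
  A' → α₁ A' | ... | α_m A' | ε

X → num num becomes X → num num X'
X → X X b becomes X' → X b X'
Add X' → ε

Resulting grammar:
X → num num X'
X' → X b X'
X' → ε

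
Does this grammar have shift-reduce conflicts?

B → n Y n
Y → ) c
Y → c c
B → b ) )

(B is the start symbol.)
A shift-reduce conflict occurs when an LR(0) state has both:
  - a complete (reduce) item [A → α .] (dot at the end), and
  - a shift item [B → β . c γ] (dot before a terminal).

Augment with B' → B and build the canonical LR(0) collection (I0 = CLOSURE({[B' → . B]}), then GOTO on every symbol after a dot until no new states appear). It has 12 states:
  I0: { [B → . b ) )], [B → . n Y n], [B' → . B] }  — shift
  I1: { [B' → B .] }  — accept
  I2: { [B → b . ) )] }  — shift
  I3: { [B → n . Y n], [Y → . ) c], [Y → . c c] }  — shift
  I4: { [Y → ) . c] }  — shift
  I5: { [B → n Y . n] }  — shift
  I6: { [Y → c . c] }  — shift
  I7: { [Y → c c .] }  — reduce
  I8: { [B → n Y n .] }  — reduce
  I9: { [Y → ) c .] }  — reduce
  I10: { [B → b ) . )] }  — shift
  I11: { [B → b ) ) .] }  — reduce

No state contains both a complete item and a shift item.

Answer: No shift-reduce conflicts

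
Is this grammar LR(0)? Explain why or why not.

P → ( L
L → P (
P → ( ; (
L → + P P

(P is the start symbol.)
Yes, the grammar is LR(0)

Augment with P' → P and build the canonical LR(0) collection (I0 = CLOSURE({[P' → . P]}), then GOTO on every symbol after a dot until no new states appear). It has 11 states:
  I0: { [P → . ( ; (], [P → . ( L], [P' → . P] }  — shift
  I1: { [L → . + P P], [L → . P (], [P → ( . ; (], [P → ( . L], [P → . ( ; (], [P → . ( L] }  — shift
  I2: { [P' → P .] }  — accept
  I3: { [L → + . P P], [P → . ( ; (], [P → . ( L] }  — shift
  I4: { [P → ( ; . (] }  — shift
  I5: { [P → ( L .] }  — reduce
  I6: { [L → P . (] }  — shift
  I7: { [L → P ( .] }  — reduce
  I8: { [P → ( ; ( .] }  — reduce
  I9: { [L → + P . P], [P → . ( ; (], [P → . ( L] }  — shift
  I10: { [L → + P P .] }  — reduce

Every state is either a pure shift/goto state or contains exactly one complete item and nothing to shift — no conflicts. The grammar is LR(0).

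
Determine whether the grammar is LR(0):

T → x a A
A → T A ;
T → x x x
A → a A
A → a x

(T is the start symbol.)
A grammar is LR(0) if no state in the canonical LR(0) collection has:
  - both a shift item (dot before a terminal) and a complete item (shift-reduce conflict), or
  - two or more complete items (reduce-reduce conflict; the accept item [T' → T .] counts as a complete item here).

Augment with T' → T and build the canonical LR(0) collection (I0 = CLOSURE({[T' → . T]}), then GOTO on every symbol after a dot until no new states appear). It has 13 states:
  I0: { [T → . x a A], [T → . x x x], [T' → . T] }  — shift
  I1: { [T' → T .] }  — accept
  I2: { [T → x . a A], [T → x . x x] }  — shift
  I3: { [A → . T A ;], [A → . a A], [A → . a x], [T → . x a A], [T → . x x x], [T → x a . A] }  — shift
  I4: { [T → x x . x] }  — shift
  I5: { [T → x x x .] }  — reduce
  I6: { [T → x a A .] }  — reduce
  I7: { [A → . T A ;], [A → . a A], [A → . a x], [A → T . A ;], [T → . x a A], [T → . x x x] }  — shift
  I8: { [A → . T A ;], [A → . a A], [A → . a x], [A → a . A], [A → a . x], [T → . x a A], [T → . x x x] }  — shift
  I9: { [A → a A .] }  — reduce
  I10: { [A → a x .], [T → x . a A], [T → x . x x] }  — shift, reduce
  I11: { [A → T A . ;] }  — shift
  I12: { [A → T A ; .] }  — reduce

Conflict in state I10:
  Shift-reduce conflict between [A → a x .] and [T → x . a A]
So the grammar is NOT LR(0).

Answer: No. Shift-reduce conflict between [A → a x .] and [T → x . a A]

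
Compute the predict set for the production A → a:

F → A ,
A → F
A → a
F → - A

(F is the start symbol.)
PREDICT(A → a) = (FIRST(RHS) \ {ε}) ∪ (FOLLOW(A) if ε ∈ FIRST(RHS), i.e. RHS ⇒* ε)
FIRST(a) = { 'a' }
ε ∉ FIRST(a), so FOLLOW(A) is not added.
PREDICT(A → a) = { 'a' }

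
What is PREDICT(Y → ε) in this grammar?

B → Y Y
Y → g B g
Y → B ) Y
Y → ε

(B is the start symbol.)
PREDICT(Y → ε) = (FIRST(RHS) \ {ε}) ∪ (FOLLOW(Y) if ε ∈ FIRST(RHS), i.e. RHS ⇒* ε)
The right-hand side is ε (FIRST(ε) = { ε }), so the predict set is FOLLOW(Y) = { $, ')', 'g' }
PREDICT(Y → ε) = { $, ')', 'g' }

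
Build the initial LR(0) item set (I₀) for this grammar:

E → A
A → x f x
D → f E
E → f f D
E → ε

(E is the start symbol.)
{ [A → . x f x], [E → . A], [E → . f f D], [E → .], [E' → . E] }

First, augment the grammar with E' → E
I₀ = CLOSURE({ [E' → . E] }):
  [E' → . E] has the dot before E: add [E → . A], [E → . f f D], [E → .]
  [E → . A] has the dot before A: add [A → . x f x]
No further items can be added.

I₀ = { [A → . x f x], [E → . A], [E → . f f D], [E → .], [E' → . E] }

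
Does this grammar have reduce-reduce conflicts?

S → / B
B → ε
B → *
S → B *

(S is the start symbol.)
Augment with S' → S and build the canonical LR(0) collection (I0 = CLOSURE({[S' → . S]}), then GOTO on every symbol after a dot until no new states appear). It has 7 states:
  I0: { [B → . *], [B → .], [S → . / B], [S → . B *], [S' → . S] }  — shift, reduce
  I1: { [B → * .] }  — reduce
  I2: { [B → . *], [B → .], [S → / . B] }  — shift, reduce
  I3: { [S → B . *] }  — shift
  I4: { [S' → S .] }  — accept
  I5: { [S → B * .] }  — reduce
  I6: { [S → / B .] }  — reduce

No state contains more than one complete item.

Answer: No reduce-reduce conflicts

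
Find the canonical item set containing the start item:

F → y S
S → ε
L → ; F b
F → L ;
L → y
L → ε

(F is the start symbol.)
First, augment the grammar with F' → F
I₀ = CLOSURE({ [F' → . F] }):
  [F' → . F] has the dot before F: add [F → . y S], [F → . L ;]
  [F → . L ;] has the dot before L: add [L → . ; F b], [L → . y], [L → .]
No further items can be added.

I₀ = { [F → . L ;], [F → . y S], [F' → . F], [L → . ; F b], [L → . y], [L → .] }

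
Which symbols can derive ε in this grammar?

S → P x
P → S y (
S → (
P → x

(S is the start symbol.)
A non-terminal is nullable if it can derive ε (the empty string): either it has an ε-production, or it has a production whose right-hand side consists entirely of nullable non-terminals.

There are no ε-productions, so no non-terminal can derive ε.
No non-terminals are nullable.

Answer: None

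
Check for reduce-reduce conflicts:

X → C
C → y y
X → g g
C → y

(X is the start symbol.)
A reduce-reduce conflict occurs when an LR(0) state has two complete items [A → α .] and [B → β .] — both call for a reduction, and with no lookahead the parser cannot choose between them.

Augment with X' → X and build the canonical LR(0) collection (I0 = CLOSURE({[X' → . X]}), then GOTO on every symbol after a dot until no new states appear). It has 7 states:
  I0: { [C → . y y], [C → . y], [X → . C], [X → . g g], [X' → . X] }  — shift
  I1: { [X → C .] }  — reduce
  I2: { [X' → X .] }  — accept
  I3: { [X → g . g] }  — shift
  I4: { [C → y . y], [C → y .] }  — shift, reduce
  I5: { [C → y y .] }  — reduce
  I6: { [X → g g .] }  — reduce

No state contains more than one complete item.

Answer: No reduce-reduce conflicts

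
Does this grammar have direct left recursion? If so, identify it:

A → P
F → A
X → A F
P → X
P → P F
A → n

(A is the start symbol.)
Direct left recursion occurs when N → N α for some non-terminal N (the right-hand side begins with the left-hand side itself).

A → P: starts with P
F → A: starts with A
X → A F: starts with A
P → X: starts with X
P → P F: LEFT RECURSIVE (starts with P)
A → n: starts with n

The grammar has direct left recursion on: P.

Answer: Yes, P is left-recursive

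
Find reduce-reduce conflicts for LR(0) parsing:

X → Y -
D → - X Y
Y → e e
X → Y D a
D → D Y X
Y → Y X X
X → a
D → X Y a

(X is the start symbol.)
Augment with X' → X and build the canonical LR(0) collection (I0 = CLOSURE({[X' → . X]}), then GOTO on every symbol after a dot until no new states appear). It has 18 states:
  I0: { [X → . Y -], [X → . Y D a], [X → . a], [X' → . X], [Y → . Y X X], [Y → . e e] }  — shift
  I1: { [X' → X .] }  — accept
  I2: { [D → . - X Y], [D → . D Y X], [D → . X Y a], [X → . Y -], [X → . Y D a], [X → . a], [X → Y . -], [X → Y . D a], [Y → . Y X X], [Y → . e e], [Y → Y . X X] }  — shift
  I3: { [X → a .] }  — reduce
  I4: { [Y → e . e] }  — shift
  I5: { [Y → e e .] }  — reduce
  I6: { [D → - . X Y], [X → . Y -], [X → . Y D a], [X → . a], [X → Y - .], [Y → . Y X X], [Y → . e e] }  — shift, reduce
  I7: { [D → D . Y X], [X → Y D . a], [Y → . Y X X], [Y → . e e] }  — shift
  I8: { [D → X . Y a], [X → . Y -], [X → . Y D a], [X → . a], [Y → . Y X X], [Y → . e e], [Y → Y X . X] }  — shift
  I9: { [Y → Y X X .] }  — reduce
  I10: { [D → . - X Y], [D → . D Y X], [D → . X Y a], [D → X Y . a], [X → . Y -], [X → . Y D a], [X → . a], [X → Y . -], [X → Y . D a], [Y → . Y X X], [Y → . e e], [Y → Y . X X] }  — shift
  I11: { [D → X Y a .], [X → a .] }  — 2 reduces
  I12: { [D → D Y . X], [X → . Y -], [X → . Y D a], [X → . a], [Y → . Y X X], [Y → . e e], [Y → Y . X X] }  — shift
  I13: { [X → Y D a .] }  — reduce
  I14: { [D → D Y X .], [X → . Y -], [X → . Y D a], [X → . a], [Y → . Y X X], [Y → . e e], [Y → Y X . X] }  — shift, reduce
  I15: { [D → - X . Y], [Y → . Y X X], [Y → . e e] }  — shift
  I16: { [D → - X Y .], [X → . Y -], [X → . Y D a], [X → . a], [Y → . Y X X], [Y → . e e], [Y → Y . X X] }  — shift, reduce
  I17: { [X → . Y -], [X → . Y D a], [X → . a], [Y → . Y X X], [Y → . e e], [Y → Y X . X] }  — shift

I11 contains complete items [D → X Y a .], [X → a .] — reduce-reduce conflict.

Answer: Yes — I11: [D → X Y a .] vs [X → a .]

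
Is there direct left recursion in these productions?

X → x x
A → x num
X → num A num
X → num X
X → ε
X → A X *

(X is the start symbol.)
No direct left recursion

Direct left recursion occurs when N → N α for some non-terminal N (the right-hand side begins with the left-hand side itself).

X → x x: starts with x
A → x num: starts with x
X → num A num: starts with num
X → num X: starts with num
X → ε: starts with ε
X → A X *: starts with A

No direct left recursion found.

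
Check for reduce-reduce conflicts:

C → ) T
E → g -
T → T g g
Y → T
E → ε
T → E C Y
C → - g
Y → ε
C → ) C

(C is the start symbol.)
Yes — I12: [E → .] vs [Y → .]

A reduce-reduce conflict occurs when an LR(0) state has two complete items [A → α .] and [B → β .] — both call for a reduction, and with no lookahead the parser cannot choose between them.

Augment with C' → C and build the canonical LR(0) collection (I0 = CLOSURE({[C' → . C]}), then GOTO on every symbol after a dot until no new states appear). It has 15 states:
  I0: { [C → . ) C], [C → . ) T], [C → . - g], [C' → . C] }  — shift
  I1: { [C → ) . C], [C → ) . T], [C → . ) C], [C → . ) T], [C → . - g], [E → . g -], [E → .], [T → . E C Y], [T → . T g g] }  — shift, reduce
  I2: { [C → - . g] }  — shift
  I3: { [C' → C .] }  — accept
  I4: { [C → - g .] }  — reduce
  I5: { [C → ) C .] }  — reduce
  I6: { [C → . ) C], [C → . ) T], [C → . - g], [T → E . C Y] }  — shift
  I7: { [C → ) T .], [T → T . g g] }  — shift, reduce
  I8: { [E → g . -] }  — shift
  I9: { [E → g - .] }  — reduce
  I10: { [T → T g . g] }  — shift
  I11: { [T → T g g .] }  — reduce
  I12: { [E → . g -], [E → .], [T → . E C Y], [T → . T g g], [T → E C . Y], [Y → . T], [Y → .] }  — shift, 2 reduces
  I13: { [T → T . g g], [Y → T .] }  — shift, reduce
  I14: { [T → E C Y .] }  — reduce

I12 contains complete items [E → .], [Y → .] — reduce-reduce conflict.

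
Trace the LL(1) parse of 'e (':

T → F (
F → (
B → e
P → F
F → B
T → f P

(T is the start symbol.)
LL(1) parsing maintains a stack (initially the start symbol over $) and the input. At each step: if the stack top is a terminal, match it against the current input token; if it is a non-terminal N, replace it with the RHS of M[N, lookahead] (the unique production whose predict set contains the lookahead).

Stack is shown with the top on the left.

Stack  Input  Action
--------------------
T $    e ( $  output T → F (
F ( $  e ( $  output F → B
B ( $  e ( $  output B → e
e ( $  e ( $  match 'e'
( $    ( $    match '('
$      $      accept

The string is accepted.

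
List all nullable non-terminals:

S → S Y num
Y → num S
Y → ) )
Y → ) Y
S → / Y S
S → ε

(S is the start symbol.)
{ 'S' }

A non-terminal is nullable if it can derive ε (the empty string): either it has an ε-production, or it has a production whose right-hand side consists entirely of nullable non-terminals.

ε-productions: S → ε
So S is immediately nullable.
No further non-terminal can be added: every production for the remaining non-terminals contains a terminal or a non-nullable non-terminal.
Nullable = { 'S' }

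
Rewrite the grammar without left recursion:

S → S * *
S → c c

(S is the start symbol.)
S is directly left-recursive. The standard transformation for
  A → A α₁ | ... | A α_m | β₁ | ... | β_n
is
  A  → β₁ A' | ... | β_n A'
  A' → α₁ A' | ... | α_m A' | ε

S → c c becomes S → c c S'
S → S * * becomes S' → * * S'
Add S' → ε

Resulting grammar:
S → c c S'
S' → * * S'
S' → ε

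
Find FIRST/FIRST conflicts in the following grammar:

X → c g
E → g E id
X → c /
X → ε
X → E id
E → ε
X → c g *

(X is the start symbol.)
A FIRST/FIRST conflict occurs when two productions N → α and N → β for the same non-terminal have FIRST(α) ∩ FIRST(β) ≠ ∅ (with ε ∈ FIRST of a nullable right-hand side, so two nullable alternatives also conflict).

FIRST sets of the non-terminals at (or reachable through a nullable prefix from) the front of some alternative:
  FIRST(E) = { 'g', ε }

Productions for X:
  X → c g: FIRST = { 'c' }
  X → c /: FIRST = { 'c' }
  X → ε: FIRST = { ε }
  X → E id: FIRST = { 'g', 'id' }
  X → c g *: FIRST = { 'c' }
Productions for E:
  E → g E id: FIRST = { 'g' }
  E → ε: FIRST = { ε }

Conflict for X: X → c g and X → c /
  Overlap: { 'c' }
Conflict for X: X → c g and X → c g *
  Overlap: { 'c' }
Conflict for X: X → c / and X → c g *
  Overlap: { 'c' }

Answer: Yes. X → c g / X → c '/' on { 'c' }; X → c g / X → c g '*' on { 'c' }; X → c '/' / X → c g '*' on { 'c' }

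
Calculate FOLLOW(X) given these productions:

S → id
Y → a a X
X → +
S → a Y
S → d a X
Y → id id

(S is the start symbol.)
To compute FOLLOW(X), find every occurrence of X on a right-hand side N → α X β: add FIRST(β) \ {ε}, and if β is empty or nullable also add FOLLOW(N). Iterate to a fixed point.

In Y → a a X: X is at the end, add FOLLOW(Y)
In S → d a X: X is at the end, add FOLLOW(S)

The FOLLOW sets referred to above (computed the same way, to a fixed point):
  FOLLOW(Y) = { $ }
  FOLLOW(S) = { $ }

Taking the union: FOLLOW(X) = { $ }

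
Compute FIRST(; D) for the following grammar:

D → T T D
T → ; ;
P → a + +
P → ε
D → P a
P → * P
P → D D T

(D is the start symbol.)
{ ';' }

To compute FIRST(; D), process the symbols left to right:
Symbol ; is a terminal. Add ';' and stop.
FIRST(; D) = { ';' }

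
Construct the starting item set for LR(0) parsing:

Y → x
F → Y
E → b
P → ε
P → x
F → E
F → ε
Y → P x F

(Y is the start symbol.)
First, augment the grammar with Y' → Y
I₀ = CLOSURE({ [Y' → . Y] }):
  [Y' → . Y] has the dot before Y: add [Y → . x], [Y → . P x F]
  [Y → . P x F] has the dot before P: add [P → .], [P → . x]
No further items can be added.

I₀ = { [P → . x], [P → .], [Y → . P x F], [Y → . x], [Y' → . Y] }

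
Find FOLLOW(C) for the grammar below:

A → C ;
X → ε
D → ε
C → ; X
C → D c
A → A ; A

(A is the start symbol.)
In A → C ;: C is followed by ';', add FIRST(';') \ {ε} = { ';' }

Taking the union: FOLLOW(C) = { ';' }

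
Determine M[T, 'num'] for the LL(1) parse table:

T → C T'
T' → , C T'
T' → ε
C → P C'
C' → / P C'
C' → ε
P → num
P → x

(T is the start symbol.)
To find M[T, 'num'], we find productions for T where 'num' is in the predict set (PREDICT(N → α) = (FIRST(α) \ {ε}) ∪ (FOLLOW(N) if α ⇒* ε)).

Relevant sets:
  FIRST(C) = { 'num', 'x' }

T → C T': PREDICT = { 'num', 'x' }
  'num' is in predict set, so this production goes in M[T, 'num']

M[T, 'num'] = T → C T'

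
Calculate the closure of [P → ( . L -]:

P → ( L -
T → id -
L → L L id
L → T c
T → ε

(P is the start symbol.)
To compute CLOSURE, for each item [A → α.Bβ] where B is a non-terminal, add [B → .γ] for all productions B → γ; repeat for the newly added items until nothing changes.

Start with: [P → ( . L -]
  [P → ( . L -] has the dot before L: add [L → . L L id], [L → . T c]
  [L → . T c] has the dot before T: add [T → . id -], [T → .]
No further items can be added.

CLOSURE = { [L → . L L id], [L → . T c], [P → ( . L -], [T → . id -], [T → .] }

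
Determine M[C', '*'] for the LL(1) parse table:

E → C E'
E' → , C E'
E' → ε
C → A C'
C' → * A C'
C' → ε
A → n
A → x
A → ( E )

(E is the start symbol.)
To find M[C', '*'], we find productions for C' where '*' is in the predict set (PREDICT(N → α) = (FIRST(α) \ {ε}) ∪ (FOLLOW(N) if α ⇒* ε)).

Relevant sets:
  FOLLOW(C') = { $, ')', ',' }

C' → * A C': PREDICT = { '*' }
  '*' is in predict set, so this production goes in M[C', '*']
C' → ε: PREDICT = { $, ')', ',' }

M[C', '*'] = C' → * A C'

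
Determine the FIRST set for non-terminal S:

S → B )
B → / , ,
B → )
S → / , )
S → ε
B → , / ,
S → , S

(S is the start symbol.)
To compute FIRST(S), examine every production with S on the left-hand side, reading each right-hand side left to right until a non-nullable symbol is reached.

FIRST sets of the other non-terminals involved (by the same procedure, iterated to a fixed point):
  FIRST(B) = { ')', ',', '/' }

From S → B ):
  - B is a non-terminal: add FIRST(B) \ {ε} = { ')', ',', '/' }
    B is not nullable, so stop
From S → / , ):
  - '/' is a terminal: add '/' and stop
From S → ε:
  - ε-production, so ε ∈ FIRST(S)
From S → , S:
  - ',' is a terminal: add ',' and stop

Collecting: FIRST(S) = { ')', ',', '/', ε }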